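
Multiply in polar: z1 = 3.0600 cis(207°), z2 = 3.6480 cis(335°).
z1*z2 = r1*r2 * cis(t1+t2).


r = 3.0600 * 3.6480 = 11.1629
theta = 207° + 335° = 542° = 182° (mod 360)

11.1629 cis(182°)


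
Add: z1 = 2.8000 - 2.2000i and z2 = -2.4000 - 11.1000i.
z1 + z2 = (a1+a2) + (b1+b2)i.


Real: 2.8 - 2.4 = 0.4
Imag: -2.2 - 11.1 = -13.3

0.4000 - 13.3000i


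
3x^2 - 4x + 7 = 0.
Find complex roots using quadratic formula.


disc = (-4)^2 - 4*3*7 = 16 - 84 = -68
sqrt(|disc|) = sqrt(68) = 8.2462
Real part = 4/(2*3) = 0.6667
Imag part = 8.2462/(2*3) = 1.3744

0.6667 ± 1.3744i


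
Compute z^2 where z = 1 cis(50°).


r^2 = 1^2 = 1
n*theta = 2*50° = 100° = 100° (mod 360)
a = 1*cos(100°) = -0.1736
b = 1*sin(100°) = 0.9848

1 cis(100°) = -0.1736 + 0.9848i


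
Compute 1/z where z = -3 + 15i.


|z|^2 = 9+225 = 234
1/z = (-3 - 15i)/234

1/z = -0.0128 - 0.0641i


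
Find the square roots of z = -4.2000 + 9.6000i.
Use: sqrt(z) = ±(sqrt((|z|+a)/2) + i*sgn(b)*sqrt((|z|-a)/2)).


|z| = sqrt(17.64+92.16) = 10.4785
sqrt((|z|+a)/2) = sqrt((10.4785+(-4.2))/2) = sqrt(3.1393) = 1.7718
sqrt((|z|-a)/2) = sqrt((10.4785-(-4.2))/2) = sqrt(7.3393) = 2.7091

±(1.7718 + 2.7091i) i.e. 1.7718 + 2.7091i and -1.7718 - 2.7091i


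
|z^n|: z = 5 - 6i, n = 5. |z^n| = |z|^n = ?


|z| = sqrt(25+36) = sqrt(61) = 7.8102
|z^5| = |z|^5 = (sqrt(61))^5 = 61^2 * sqrt(61) = 3721*sqrt(61)

|z^5| = 3721*sqrt(61) ≈ 29061.9390


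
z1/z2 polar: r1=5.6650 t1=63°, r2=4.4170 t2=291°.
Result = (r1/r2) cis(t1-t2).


r = 5.6650 / 4.4170 = 1.2825
theta = 63° - 291° = -228° = 132° (mod 360)

1.2825 cis(132°)


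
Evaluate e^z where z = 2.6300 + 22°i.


e^2.6300 = 13.8738
cos(22°) = 0.92718
sin(22°) = 0.374607
Real = 13.8738*0.92718 = 12.8635
Imag = 13.8738*0.374607 = 5.1972

12.8635 + 5.1972i


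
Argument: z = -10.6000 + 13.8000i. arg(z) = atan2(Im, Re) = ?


Re = -10.6, Im = 13.8
arg = atan2(13.8, -10.6) = 127.5284 degrees

arg(z) = 127.5284 degrees


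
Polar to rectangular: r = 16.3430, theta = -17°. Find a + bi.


a = 16.3430*cos(-17°) = 16.3430*0.956305 = 15.6289
b = 16.3430*sin(-17°) = 16.3430*(-0.29237) = -4.7782

15.6289 - 4.7782i


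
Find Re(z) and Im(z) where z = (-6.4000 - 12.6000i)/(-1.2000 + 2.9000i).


Multiply by conjugate: (-6.4000 - 12.6000i)(-1.2000 - 2.9000i) / ((-1.2)^2 + 2.9^2)
Numerator real = -6.4*(-1.2) - (12.6)*2.9 = -28.86
Numerator imag = -12.6*(-1.2) - (-6.4)*2.9 = 33.68
Denominator = 9.85
Re(z) = -28.86/9.85 = -2.9299
Im(z) = 33.68/9.85 = 3.4193

Re(z) = -2.9299, Im(z) = 3.4193


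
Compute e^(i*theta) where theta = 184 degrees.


cos(184°) = -0.9976
sin(184°) = -0.0698

e^(i*184°) = -0.9976 - 0.0698i


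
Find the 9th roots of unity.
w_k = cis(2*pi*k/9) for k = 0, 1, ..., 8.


The 9th roots of unity are cis(360k/9°) for k=0..8
Angle step = 360/9 = 40°
Primitive root: cis(40°)
Primitive root = 0.7660 + 0.6428i

9 roots at angles: 0°, 40°, 80°, 120°, 160°, 200°, 240°, 280°, 320°


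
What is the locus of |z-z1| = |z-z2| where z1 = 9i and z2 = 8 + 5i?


Equal distances means the locus is the perpendicular bisector of z1 and z2.
Midpoint = ((0+8)/2, (9+5)/2) = (4.0000, 7.0000)

Perpendicular bisector through (4.0000, 7.0000)


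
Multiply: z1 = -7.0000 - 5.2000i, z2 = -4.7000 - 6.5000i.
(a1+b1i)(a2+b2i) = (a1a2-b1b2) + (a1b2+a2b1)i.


Real = -7*(-4.7) - (-5.2)*(-6.5) = 32.9 - 33.8 = -0.9
Imag = -7*(-6.5) - (4.7)*(-5.2) = 45.5 + 24.44 = 69.94

-0.9000 + 69.9400i


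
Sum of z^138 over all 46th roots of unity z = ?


The roots are w_k = w^k with w = e^(2*pi*i/46), and (w^k)^138 = (w^138)^k.
So S = 1 + u + u^2 + ... + u^(45) with u = w^138.
138 = 3*46 + 0, so 138 is a multiple of 46 and u = (w^46)^3 = 1.
Every one of the 46 terms equals 1: S = 46

S = 46


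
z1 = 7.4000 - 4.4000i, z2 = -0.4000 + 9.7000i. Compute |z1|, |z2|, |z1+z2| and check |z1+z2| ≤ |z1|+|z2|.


|z1| = sqrt(7.4^2 + (-4.4)^2) = sqrt(74.12) = 8.6093
|z2| = sqrt((-0.4)^2 + 9.7^2) = sqrt(94.25) = 9.7082
z1+z2 = 7.0000 + 5.3000i
|z1+z2| = sqrt(77.09) = 8.7801
|z1|+|z2| = 8.6093 + 9.7082 = 18.3175

|z1+z2| = 8.7801 ≤ |z1|+|z2| = 18.3175 (verified)


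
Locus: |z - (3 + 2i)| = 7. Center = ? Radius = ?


|z - z0| = r is a circle with center z0 and radius r.
Center = (3, 2), radius = 7

Circle with center (3, 2) and radius 7


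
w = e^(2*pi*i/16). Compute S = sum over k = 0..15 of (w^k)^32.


The roots are w_k = w^k with w = e^(2*pi*i/16), and (w^k)^32 = (w^32)^k.
So S = 1 + u + u^2 + ... + u^(15) with u = w^32.
32 = 2*16 + 0, so 32 is a multiple of 16 and u = (w^16)^2 = 1.
Every one of the 16 terms equals 1: S = 16

S = 16


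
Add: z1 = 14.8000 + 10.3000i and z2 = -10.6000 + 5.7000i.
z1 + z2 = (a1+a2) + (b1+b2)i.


Real: 14.8 - 10.6 = 4.2
Imag: 10.3 + 5.7 = 16

4.2000 + 16.0000i


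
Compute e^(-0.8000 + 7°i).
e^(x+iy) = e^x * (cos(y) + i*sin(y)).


e^-0.8000 = 0.4493
cos(7°) = 0.99255
sin(7°) = 0.1219
Real = 0.4493*0.99255 = 0.4460
Imag = 0.4493*0.1219 = 0.0548

0.4460 + 0.0548i


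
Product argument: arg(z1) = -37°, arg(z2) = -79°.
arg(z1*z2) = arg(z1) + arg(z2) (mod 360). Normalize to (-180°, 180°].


arg(z1*z2) = -37° - 79° = -116°
Normalized to (-180°, 180°]: -116°

-116°


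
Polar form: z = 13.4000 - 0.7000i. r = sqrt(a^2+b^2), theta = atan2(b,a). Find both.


r = sqrt(179.56+0.49) = sqrt(180.05) = 13.4183
theta = atan2(-0.7, 13.4) = -2.9903 degrees

r = 13.4183, theta = -2.9903 degrees


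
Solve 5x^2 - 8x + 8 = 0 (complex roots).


disc = (-8)^2 - 4*5*8 = 64 - 160 = -96
sqrt(|disc|) = sqrt(96) = 9.7980
Real part = 8/(2*5) = 0.8000
Imag part = 9.7980/(2*5) = 0.9798

0.8000 ± 0.9798i


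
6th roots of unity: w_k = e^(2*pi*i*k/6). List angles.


The 6th roots of unity are cis(360k/6°) for k=0..5
Angle step = 360/6 = 60°
Primitive root: cis(60°)
Primitive root = 0.5000 + 0.8660i

6 roots at angles: 0°, 60°, 120°, 180°, 240°, 300°


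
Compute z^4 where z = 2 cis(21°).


r^4 = 2^4 = 16
n*theta = 4*21° = 84° = 84° (mod 360)
a = 16*cos(84°) = 1.6725
b = 16*sin(84°) = 15.9124

16 cis(84°) = 1.6725 + 15.9124i


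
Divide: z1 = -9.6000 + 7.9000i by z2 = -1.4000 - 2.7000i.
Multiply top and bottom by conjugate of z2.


Conjugate of z2 = -1.4000 + 2.7000i
Numerator: (-9.6000 + 7.9000i)(-1.4000 + 2.7000i) = -7.8900 - 36.9800i
Denominator: (-1.4)^2 + (-2.7)^2 = 9.25
Result = (-7.8900 - 36.9800i)/9.25

-0.8530 - 3.9978i


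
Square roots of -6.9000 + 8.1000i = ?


|z| = sqrt(47.61+65.61) = 10.6405
sqrt((|z|+a)/2) = sqrt((10.6405+(-6.9))/2) = sqrt(1.8702) = 1.3676
sqrt((|z|-a)/2) = sqrt((10.6405-(-6.9))/2) = sqrt(8.7702) = 2.9615

±(1.3676 + 2.9615i) i.e. 1.3676 + 2.9615i and -1.3676 - 2.9615i


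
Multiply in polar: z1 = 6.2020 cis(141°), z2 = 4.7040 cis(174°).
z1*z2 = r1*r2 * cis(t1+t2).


r = 6.2020 * 4.7040 = 29.1742
theta = 141° + 174° = 315° = 315° (mod 360)

29.1742 cis(315°)


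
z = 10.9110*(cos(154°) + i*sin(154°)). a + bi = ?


a = 10.9110*cos(154°) = 10.9110*(-0.89879) = -9.8067
b = 10.9110*sin(154°) = 10.9110*0.43837 = 4.7831

-9.8067 + 4.7831i


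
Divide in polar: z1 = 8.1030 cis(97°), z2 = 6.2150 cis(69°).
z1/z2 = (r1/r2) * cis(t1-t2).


r = 8.1030 / 6.2150 = 1.3038
theta = 97° - 69° = 28° = 28° (mod 360)

1.3038 cis(28°)


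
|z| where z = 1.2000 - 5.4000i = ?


|z| = sqrt(1.2^2 + (-5.4)^2) = sqrt(1.44 + 29.16) = sqrt(30.6) = 5.5317

|z| = 5.5317


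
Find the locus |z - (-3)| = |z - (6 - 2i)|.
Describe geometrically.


Equal distances means the locus is the perpendicular bisector of z1 and z2.
Midpoint = ((-3+6)/2, (0+(-2))/2) = (1.5000, -1.0000)

Perpendicular bisector through (1.5000, -1.0000)


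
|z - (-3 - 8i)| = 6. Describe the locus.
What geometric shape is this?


|z - z0| = r is a circle with center z0 and radius r.
Center = (-3, -8), radius = 6

Circle with center (-3, -8) and radius 6


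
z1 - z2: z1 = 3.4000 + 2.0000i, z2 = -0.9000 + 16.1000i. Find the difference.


Real: 3.4 + 0.9 = 4.3
Imag: 2 - 16.1 = -14.1

4.3000 - 14.1000i


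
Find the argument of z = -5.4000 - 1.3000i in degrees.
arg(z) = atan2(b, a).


Re = -5.4, Im = -1.3
arg = atan2(-1.3, -5.4) = -166.4641 degrees

arg(z) = -166.4641 degrees


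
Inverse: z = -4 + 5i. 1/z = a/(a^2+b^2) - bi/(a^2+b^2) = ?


|z|^2 = 16+25 = 41
1/z = (-4 - 5i)/41

1/z = -0.0976 - 0.1220i


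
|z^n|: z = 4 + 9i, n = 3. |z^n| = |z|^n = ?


|z| = sqrt(16+81) = sqrt(97) = 9.8489
|z^3| = |z|^3 = (sqrt(97))^3 = 97*sqrt(97)

|z^3| = 97*sqrt(97) ≈ 955.3392


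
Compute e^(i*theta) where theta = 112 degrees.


cos(112°) = -0.3746
sin(112°) = 0.9272

e^(i*112°) = -0.3746 + 0.9272i


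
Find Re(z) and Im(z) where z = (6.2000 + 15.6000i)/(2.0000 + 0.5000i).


Multiply by conjugate: (6.2000 + 15.6000i)(2.0000 - 0.5000i) / (2^2 + 0.5^2)
Numerator real = 6.2*2 + 15.6*0.5 = 20.2
Numerator imag = 15.6*2 - 6.2*0.5 = 28.1
Denominator = 4.25
Re(z) = 20.2/4.25 = 4.7529
Im(z) = 28.1/4.25 = 6.6118

Re(z) = 4.7529, Im(z) = 6.6118


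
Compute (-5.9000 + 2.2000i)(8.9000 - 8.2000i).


Real = -5.9*8.9 - 2.2*(-8.2) = -52.51 - (-18.04) = -34.47
Imag = -5.9*(-8.2) + 8.9*2.2 = 48.38 + 19.58 = 67.96

-34.4700 + 67.9600i


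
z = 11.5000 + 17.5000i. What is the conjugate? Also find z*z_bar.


z_bar = 11.5000 - 17.5000i
z*z_bar = 11.5^2 + 17.5^2 = 132.25 + 306.25 = 438.5

z_bar = 11.5000 - 17.5000i, z*z_bar = 438.5


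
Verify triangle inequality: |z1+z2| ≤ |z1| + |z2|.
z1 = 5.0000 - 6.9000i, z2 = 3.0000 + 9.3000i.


|z1| = sqrt(5^2 + (-6.9)^2) = sqrt(72.61) = 8.5212
|z2| = sqrt(3^2 + 9.3^2) = sqrt(95.49) = 9.7719
z1+z2 = 8.0000 + 2.4000i
|z1+z2| = sqrt(69.76) = 8.3522
|z1|+|z2| = 8.5212 + 9.7719 = 18.2931

|z1+z2| = 8.3522 ≤ |z1|+|z2| = 18.2931 (verified)


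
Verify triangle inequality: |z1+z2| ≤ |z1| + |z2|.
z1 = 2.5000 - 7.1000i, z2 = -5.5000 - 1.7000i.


|z1| = sqrt(2.5^2 + (-7.1)^2) = sqrt(56.66) = 7.5273
|z2| = sqrt((-5.5)^2 + (-1.7)^2) = sqrt(33.14) = 5.7567
z1+z2 = -3.0000 - 8.8000i
|z1+z2| = sqrt(86.44) = 9.2973
|z1|+|z2| = 7.5273 + 5.7567 = 13.2840

|z1+z2| = 9.2973 ≤ |z1|+|z2| = 13.2840 (verified)


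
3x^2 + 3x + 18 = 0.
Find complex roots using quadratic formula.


disc = 3^2 - 4*3*18 = 9 - 216 = -207
sqrt(|disc|) = sqrt(207) = 14.3875
Real part = -3/(2*3) = -0.5000
Imag part = 14.3875/(2*3) = 2.3979

-0.5000 ± 2.3979i


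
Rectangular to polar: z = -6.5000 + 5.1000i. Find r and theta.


r = sqrt(42.25+26.01) = sqrt(68.26) = 8.2620
theta = atan2(5.1, -6.5) = 141.8817 degrees

r = 8.2620, theta = 141.8817 degrees


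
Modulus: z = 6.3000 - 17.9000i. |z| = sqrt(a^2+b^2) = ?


|z| = sqrt(6.3^2 + (-17.9)^2) = sqrt(39.69 + 320.41) = sqrt(360.1) = 18.9763

|z| = 18.9763


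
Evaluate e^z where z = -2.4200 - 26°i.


e^-2.4200 = 0.0889
cos(-26°) = 0.8988
sin(-26°) = -0.4384
Real = 0.0889*0.8988 = 0.0799
Imag = 0.0889*(-0.4384) = -0.0390

0.0799 - 0.0390i


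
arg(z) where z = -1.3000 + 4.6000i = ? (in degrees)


Re = -1.3, Im = 4.6
arg = atan2(4.6, -1.3) = 105.7808 degrees

arg(z) = 105.7808 degrees


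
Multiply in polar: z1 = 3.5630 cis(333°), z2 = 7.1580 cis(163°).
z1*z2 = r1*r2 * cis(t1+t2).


r = 3.5630 * 7.1580 = 25.5040
theta = 333° + 163° = 496° = 136° (mod 360)

25.5040 cis(136°)


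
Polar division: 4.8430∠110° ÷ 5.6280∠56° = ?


r = 4.8430 / 5.6280 = 0.8605
theta = 110° - 56° = 54° = 54° (mod 360)

0.8605 cis(54°)


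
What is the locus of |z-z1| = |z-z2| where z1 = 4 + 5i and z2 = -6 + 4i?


Equal distances means the locus is the perpendicular bisector of z1 and z2.
Midpoint = ((4+(-6))/2, (5+4)/2) = (-1.0000, 4.5000)

Perpendicular bisector through (-1.0000, 4.5000)


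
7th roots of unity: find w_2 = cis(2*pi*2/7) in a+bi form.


Angle = 360*2/7 = 102.8571°
a = cos(102.8571°) = -0.2225
b = sin(102.8571°) = 0.9749

-0.2225 + 0.9749i


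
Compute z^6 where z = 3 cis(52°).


r^6 = 3^6 = 729
n*theta = 6*52° = 312° = 312° (mod 360)
a = 729*cos(312°) = 487.7962
b = 729*sin(312°) = -541.7526

729 cis(312°) = 487.7962 - 541.7526i


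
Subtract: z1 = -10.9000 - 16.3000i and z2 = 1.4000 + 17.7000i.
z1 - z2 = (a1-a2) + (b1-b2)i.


Real: -10.9 - 1.4 = -12.3
Imag: -16.3 - 17.7 = -34

-12.3000 - 34.0000i


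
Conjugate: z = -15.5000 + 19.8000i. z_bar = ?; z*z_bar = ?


z_bar = -15.5000 - 19.8000i
z*z_bar = (-15.5)^2 + 19.8^2 = 240.25 + 392.04 = 632.29

z_bar = -15.5000 - 19.8000i, z*z_bar = 632.29


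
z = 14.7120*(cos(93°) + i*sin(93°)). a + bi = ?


a = 14.7120*cos(93°) = 14.7120*(-0.05234) = -0.7700
b = 14.7120*sin(93°) = 14.7120*0.99863 = 14.6918

-0.7700 + 14.6918i


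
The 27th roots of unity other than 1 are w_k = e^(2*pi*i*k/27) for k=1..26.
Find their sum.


With w = e^(2*pi*i/27), all 27 of the 27th roots of unity w^0 = 1, w, ..., w^(26) sum to 0: 1 + w + ... + w^(26) = (1 - w^27)/(1 - w) = 0 since w^27 = 1, w ≠ 1.
Removing the root 1: w + w^2 + ... + w^(26) = 0 - 1 = -1

Sum = -1


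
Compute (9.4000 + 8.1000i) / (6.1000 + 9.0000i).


Conjugate of z2 = 6.1000 - 9.0000i
Numerator: (9.4000 + 8.1000i)(6.1000 - 9.0000i) = 130.2400 - 35.1900i
Denominator: 6.1^2 + 9^2 = 118.21
Result = (130.2400 - 35.1900i)/118.21

1.1018 - 0.2977i


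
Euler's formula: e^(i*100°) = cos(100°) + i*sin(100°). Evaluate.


cos(100°) = -0.1736
sin(100°) = 0.9848

e^(i*100°) = -0.1736 + 0.9848i


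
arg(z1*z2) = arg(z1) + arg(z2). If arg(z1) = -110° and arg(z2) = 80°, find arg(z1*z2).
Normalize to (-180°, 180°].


arg(z1*z2) = -110° + 80° = -30°
Normalized to (-180°, 180°]: -30°

-30°


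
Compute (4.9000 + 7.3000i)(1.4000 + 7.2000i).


Real = 4.9*1.4 - 7.3*7.2 = 6.86 - 52.56 = -45.7
Imag = 4.9*7.2 + 1.4*7.3 = 35.28 + 10.22 = 45.5

-45.7000 + 45.5000i


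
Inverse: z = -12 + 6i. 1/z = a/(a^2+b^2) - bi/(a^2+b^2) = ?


|z|^2 = 144+36 = 180
1/z = (-12 - 6i)/180

1/z = -0.0667 - 0.0333i


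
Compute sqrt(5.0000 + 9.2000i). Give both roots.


|z| = sqrt(25+84.64) = 10.4709
sqrt((|z|+a)/2) = sqrt((10.4709+5)/2) = sqrt(7.7355) = 2.7813
sqrt((|z|-a)/2) = sqrt((10.4709-5)/2) = sqrt(2.7355) = 1.6539

±(2.7813 + 1.6539i) i.e. 2.7813 + 1.6539i and -2.7813 - 1.6539i


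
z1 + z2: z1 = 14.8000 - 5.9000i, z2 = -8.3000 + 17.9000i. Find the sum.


Real: 14.8 - 8.3 = 6.5
Imag: -5.9 + 17.9 = 12

6.5000 + 12.0000i


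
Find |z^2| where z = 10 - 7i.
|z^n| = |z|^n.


|z| = sqrt(100+49) = sqrt(149) = 12.2066
|z^2| = |z|^2 = (sqrt(149))^2 = 149

|z^2| = 149


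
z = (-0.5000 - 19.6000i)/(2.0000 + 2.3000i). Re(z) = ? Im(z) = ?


Multiply by conjugate: (-0.5000 - 19.6000i)(2.0000 - 2.3000i) / (2^2 + 2.3^2)
Numerator real = -0.5*2 - (19.6)*2.3 = -46.08
Numerator imag = -19.6*2 - (-0.5)*2.3 = -38.05
Denominator = 9.29
Re(z) = -46.08/9.29 = -4.9602
Im(z) = -38.05/9.29 = -4.0958

Re(z) = -4.9602, Im(z) = -4.0958


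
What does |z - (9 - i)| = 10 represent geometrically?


|z - z0| = r is a circle with center z0 and radius r.
Center = (9, -1), radius = 10

Circle with center (9, -1) and radius 10


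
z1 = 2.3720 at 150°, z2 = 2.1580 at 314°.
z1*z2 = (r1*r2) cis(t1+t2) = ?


r = 2.3720 * 2.1580 = 5.1188
theta = 150° + 314° = 464° = 104° (mod 360)

5.1188 cis(104°)


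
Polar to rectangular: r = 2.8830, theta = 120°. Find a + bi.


a = 2.8830*cos(120°) = 2.8830*(-0.5) = -1.4415
b = 2.8830*sin(120°) = 2.8830*0.86603 = 2.4968

-1.4415 + 2.4968i


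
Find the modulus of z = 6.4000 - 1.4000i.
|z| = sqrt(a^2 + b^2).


|z| = sqrt(6.4^2 + (-1.4)^2) = sqrt(40.96 + 1.96) = sqrt(42.92) = 6.5513

|z| = 6.5513


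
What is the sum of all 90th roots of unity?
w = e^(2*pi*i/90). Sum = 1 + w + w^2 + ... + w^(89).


The sum of all 90th roots of unity is 0.
Geometric series: (1 - w^90)/(1 - w) = (1-1)/(1-w) = 0 since w^90 = 1, w ≠ 1.
Alternatively: coefficient of z^89 in z^90 - 1 is 0.

0


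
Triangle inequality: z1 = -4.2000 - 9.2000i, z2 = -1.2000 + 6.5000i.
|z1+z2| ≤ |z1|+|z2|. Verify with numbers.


|z1| = sqrt((-4.2)^2 + (-9.2)^2) = sqrt(102.28) = 10.1134
|z2| = sqrt((-1.2)^2 + 6.5^2) = sqrt(43.69) = 6.6098
z1+z2 = -5.4000 - 2.7000i
|z1+z2| = sqrt(36.45) = 6.0374
|z1|+|z2| = 10.1134 + 6.6098 = 16.7232

|z1+z2| = 6.0374 ≤ |z1|+|z2| = 16.7232 (verified)


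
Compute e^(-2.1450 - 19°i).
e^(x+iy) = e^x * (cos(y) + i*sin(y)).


e^-2.1450 = 0.1171
cos(-19°) = 0.9455
sin(-19°) = -0.3256
Real = 0.1171*0.9455 = 0.1107
Imag = 0.1171*(-0.3256) = -0.0381

0.1107 - 0.0381i


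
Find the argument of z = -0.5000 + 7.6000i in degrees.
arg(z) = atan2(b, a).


Re = -0.5, Im = 7.6
arg = atan2(7.6, -0.5) = 93.7640 degrees

arg(z) = 93.7640 degrees


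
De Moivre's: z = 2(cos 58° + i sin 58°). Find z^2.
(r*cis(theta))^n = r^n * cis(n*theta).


r^2 = 2^2 = 4
n*theta = 2*58° = 116° = 116° (mod 360)
a = 4*cos(116°) = -1.7535
b = 4*sin(116°) = 3.5952

4 cis(116°) = -1.7535 + 3.5952i


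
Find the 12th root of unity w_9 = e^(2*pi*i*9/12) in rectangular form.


Angle = 360*9/12 = 270°
a = cos(270°) = 0
b = sin(270°) = -1.0000

0 - 1.0000i


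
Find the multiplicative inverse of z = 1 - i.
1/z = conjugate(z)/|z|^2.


|z|^2 = 1+1 = 2
1/z = (1 + 1i)/2

1/z = 0.5000 + 0.5000i


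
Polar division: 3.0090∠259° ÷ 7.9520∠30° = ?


r = 3.0090 / 7.9520 = 0.3784
theta = 259° - 30° = 229° = 229° (mod 360)

0.3784 cis(229°)


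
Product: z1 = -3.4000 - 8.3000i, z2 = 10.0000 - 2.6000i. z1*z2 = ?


Real = -3.4*10 - (-8.3)*(-2.6) = -34 - 21.58 = -55.58
Imag = -3.4*(-2.6) + 10*(-8.3) = 8.84 - (83) = -74.16

-55.5800 - 74.1600i


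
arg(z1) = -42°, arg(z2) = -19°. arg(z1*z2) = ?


arg(z1*z2) = -42° - 19° = -61°
Normalized to (-180°, 180°]: -61°

-61°


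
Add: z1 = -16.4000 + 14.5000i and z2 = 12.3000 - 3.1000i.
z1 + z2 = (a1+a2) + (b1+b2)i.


Real: -16.4 + 12.3 = -4.1
Imag: 14.5 - 3.1 = 11.4

-4.1000 + 11.4000i


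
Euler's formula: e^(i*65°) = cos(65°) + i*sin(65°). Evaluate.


cos(65°) = 0.4226
sin(65°) = 0.9063

e^(i*65°) = 0.4226 + 0.9063i


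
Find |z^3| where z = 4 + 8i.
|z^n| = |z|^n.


|z| = sqrt(16+64) = sqrt(80) = 8.9443
|z^3| = |z|^3 = (sqrt(80))^3 = 80*sqrt(80)

|z^3| = 80*sqrt(80) ≈ 715.5418


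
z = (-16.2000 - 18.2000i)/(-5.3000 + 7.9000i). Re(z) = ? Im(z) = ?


Multiply by conjugate: (-16.2000 - 18.2000i)(-5.3000 - 7.9000i) / ((-5.3)^2 + 7.9^2)
Numerator real = -16.2*(-5.3) - (18.2)*7.9 = -57.92
Numerator imag = -18.2*(-5.3) - (-16.2)*7.9 = 224.44
Denominator = 90.5
Re(z) = -57.92/90.5 = -0.6400
Im(z) = 224.44/90.5 = 2.4800

Re(z) = -0.6400, Im(z) = 2.4800


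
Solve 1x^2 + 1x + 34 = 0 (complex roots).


disc = 1^2 - 4*1*34 = 1 - 136 = -135
sqrt(|disc|) = sqrt(135) = 11.6190
Real part = -1/(2*1) = -0.5000
Imag part = 11.6190/(2*1) = 5.8095

-0.5000 ± 5.8095i


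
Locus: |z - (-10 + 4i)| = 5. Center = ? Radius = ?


|z - z0| = r is a circle with center z0 and radius r.
Center = (-10, 4), radius = 5

Circle with center (-10, 4) and radius 5


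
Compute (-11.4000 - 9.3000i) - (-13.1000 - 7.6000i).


Real: -11.4 + 13.1 = 1.7
Imag: -9.3 + 7.6 = -1.7

1.7000 - 1.7000i


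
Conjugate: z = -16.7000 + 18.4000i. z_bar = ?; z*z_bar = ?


z_bar = -16.7000 - 18.4000i
z*z_bar = (-16.7)^2 + 18.4^2 = 278.89 + 338.56 = 617.45

z_bar = -16.7000 - 18.4000i, z*z_bar = 617.45


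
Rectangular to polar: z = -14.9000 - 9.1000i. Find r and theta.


r = sqrt(222.01+82.81) = sqrt(304.82) = 17.4591
theta = atan2(-9.1, -14.9) = -148.5860 degrees

r = 17.4591, theta = -148.5860 degrees


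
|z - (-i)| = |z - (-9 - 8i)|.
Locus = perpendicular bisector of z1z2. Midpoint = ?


Equal distances means the locus is the perpendicular bisector of z1 and z2.
Midpoint = ((0+(-9))/2, (-1+(-8))/2) = (-4.5000, -4.5000)

Perpendicular bisector through (-4.5000, -4.5000)


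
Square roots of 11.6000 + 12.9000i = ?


|z| = sqrt(134.56+166.41) = 17.3485
sqrt((|z|+a)/2) = sqrt((17.3485+11.6)/2) = sqrt(14.4742) = 3.8045
sqrt((|z|-a)/2) = sqrt((17.3485-11.6)/2) = sqrt(2.8742) = 1.6954

±(3.8045 + 1.6954i) i.e. 3.8045 + 1.6954i and -3.8045 - 1.6954i


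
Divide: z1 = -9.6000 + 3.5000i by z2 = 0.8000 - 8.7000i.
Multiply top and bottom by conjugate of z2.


Conjugate of z2 = 0.8000 + 8.7000i
Numerator: (-9.6000 + 3.5000i)(0.8000 + 8.7000i) = -38.1300 - 80.7200i
Denominator: 0.8^2 + (-8.7)^2 = 76.33
Result = (-38.1300 - 80.7200i)/76.33

-0.4995 - 1.0575i


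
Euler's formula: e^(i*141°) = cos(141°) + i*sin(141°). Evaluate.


cos(141°) = -0.7771
sin(141°) = 0.6293

e^(i*141°) = -0.7771 + 0.6293i


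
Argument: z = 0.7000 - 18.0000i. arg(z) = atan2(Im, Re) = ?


Re = 0.7, Im = -18
arg = atan2(-18, 0.7) = -87.7730 degrees

arg(z) = -87.7730 degrees


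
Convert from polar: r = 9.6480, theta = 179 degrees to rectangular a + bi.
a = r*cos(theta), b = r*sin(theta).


a = 9.6480*cos(179°) = 9.6480*(-0.999848) = -9.6465
b = 9.6480*sin(179°) = 9.6480*0.01745 = 0.1684

-9.6465 + 0.1684i


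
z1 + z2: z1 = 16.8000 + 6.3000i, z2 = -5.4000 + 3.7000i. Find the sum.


Real: 16.8 - 5.4 = 11.4
Imag: 6.3 + 3.7 = 10

11.4000 + 10.0000i


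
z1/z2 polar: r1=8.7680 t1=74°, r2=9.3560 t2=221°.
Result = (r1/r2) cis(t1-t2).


r = 8.7680 / 9.3560 = 0.9372
theta = 74° - 221° = -147° = 213° (mod 360)

0.9372 cis(213°)


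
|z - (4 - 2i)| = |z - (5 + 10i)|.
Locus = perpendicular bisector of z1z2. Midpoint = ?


Equal distances means the locus is the perpendicular bisector of z1 and z2.
Midpoint = ((4+5)/2, (-2+10)/2) = (4.5000, 4.0000)

Perpendicular bisector through (4.5000, 4.0000)


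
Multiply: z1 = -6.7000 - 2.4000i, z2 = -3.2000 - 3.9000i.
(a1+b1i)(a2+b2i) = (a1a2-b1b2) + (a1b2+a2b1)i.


Real = -6.7*(-3.2) - (-2.4)*(-3.9) = 21.44 - 9.36 = 12.08
Imag = -6.7*(-3.9) - (3.2)*(-2.4) = 26.13 + 7.68 = 33.81

12.0800 + 33.8100i


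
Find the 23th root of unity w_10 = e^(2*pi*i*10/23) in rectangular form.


Angle = 360*10/23 = 156.5217°
a = cos(156.5217°) = -0.9172
b = sin(156.5217°) = 0.3984

-0.9172 + 0.3984i


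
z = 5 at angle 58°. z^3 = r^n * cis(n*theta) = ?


r^3 = 5^3 = 125
n*theta = 3*58° = 174° = 174° (mod 360)
a = 125*cos(174°) = -124.3152
b = 125*sin(174°) = 13.0661

125 cis(174°) = -124.3152 + 13.0661i


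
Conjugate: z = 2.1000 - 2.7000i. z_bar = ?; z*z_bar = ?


z_bar = 2.1000 + 2.7000i
z*z_bar = 2.1^2 + (-2.7)^2 = 4.41 + 7.29 = 11.7

z_bar = 2.1000 + 2.7000i, z*z_bar = 11.7


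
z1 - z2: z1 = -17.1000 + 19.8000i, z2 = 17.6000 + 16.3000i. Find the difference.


Real: -17.1 - 17.6 = -34.7
Imag: 19.8 - 16.3 = 3.5

-34.7000 + 3.5000i


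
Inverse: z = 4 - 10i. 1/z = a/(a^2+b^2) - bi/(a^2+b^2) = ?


|z|^2 = 16+100 = 116
1/z = (4 + 10i)/116

1/z = 0.0345 + 0.0862i


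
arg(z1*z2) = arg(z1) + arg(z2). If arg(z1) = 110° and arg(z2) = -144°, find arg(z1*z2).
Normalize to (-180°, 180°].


arg(z1*z2) = 110° - 144° = -34°
Normalized to (-180°, 180°]: -34°

-34°


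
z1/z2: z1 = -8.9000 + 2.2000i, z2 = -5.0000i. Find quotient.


Conjugate of z2 = 5.0000i
Numerator: (-8.9000 + 2.2000i)(5.0000i) = -11.0000 - 44.5000i
Denominator: 0^2 + (-5)^2 = 25
Result = (-11.0000 - 44.5000i)/25

-0.4400 - 1.7800i


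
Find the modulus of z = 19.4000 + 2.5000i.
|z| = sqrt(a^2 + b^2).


|z| = sqrt(19.4^2 + 2.5^2) = sqrt(376.36 + 6.25) = sqrt(382.61) = 19.5604

|z| = 19.5604


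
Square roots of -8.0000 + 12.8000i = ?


|z| = sqrt(64+163.84) = 15.0944
sqrt((|z|+a)/2) = sqrt((15.0944+(-8))/2) = sqrt(3.5472) = 1.8834
sqrt((|z|-a)/2) = sqrt((15.0944-(-8))/2) = sqrt(11.5472) = 3.3981

±(1.8834 + 3.3981i) i.e. 1.8834 + 3.3981i and -1.8834 - 3.3981i


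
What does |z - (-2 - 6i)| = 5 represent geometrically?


|z - z0| = r is a circle with center z0 and radius r.
Center = (-2, -6), radius = 5

Circle with center (-2, -6) and radius 5


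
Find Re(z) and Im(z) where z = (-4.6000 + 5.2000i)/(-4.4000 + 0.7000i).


Multiply by conjugate: (-4.6000 + 5.2000i)(-4.4000 - 0.7000i) / ((-4.4)^2 + 0.7^2)
Numerator real = -4.6*(-4.4) + 5.2*0.7 = 23.88
Numerator imag = 5.2*(-4.4) - (-4.6)*0.7 = -19.66
Denominator = 19.85
Re(z) = 23.88/19.85 = 1.2030
Im(z) = -19.66/19.85 = -0.9904

Re(z) = 1.2030, Im(z) = -0.9904


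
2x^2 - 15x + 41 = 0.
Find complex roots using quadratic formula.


disc = (-15)^2 - 4*2*41 = 225 - 328 = -103
sqrt(|disc|) = sqrt(103) = 10.1489
Real part = 15/(2*2) = 3.7500
Imag part = 10.1489/(2*2) = 2.5372

3.7500 ± 2.5372i


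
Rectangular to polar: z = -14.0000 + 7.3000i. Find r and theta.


r = sqrt(196+53.29) = sqrt(249.29) = 15.7889
theta = atan2(7.3, -14) = 152.4612 degrees

r = 15.7889, theta = 152.4612 degrees


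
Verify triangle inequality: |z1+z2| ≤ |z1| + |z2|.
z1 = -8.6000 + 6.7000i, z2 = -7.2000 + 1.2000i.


|z1| = sqrt((-8.6)^2 + 6.7^2) = sqrt(118.85) = 10.9018
|z2| = sqrt((-7.2)^2 + 1.2^2) = sqrt(53.28) = 7.2993
z1+z2 = -15.8000 + 7.9000i
|z1+z2| = sqrt(312.05) = 17.6649
|z1|+|z2| = 10.9018 + 7.2993 = 18.2011

|z1+z2| = 17.6649 ≤ |z1|+|z2| = 18.2011 (verified)


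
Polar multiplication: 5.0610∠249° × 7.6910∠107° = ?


r = 5.0610 * 7.6910 = 38.9242
theta = 249° + 107° = 356° = 356° (mod 360)

38.9242 cis(356°)


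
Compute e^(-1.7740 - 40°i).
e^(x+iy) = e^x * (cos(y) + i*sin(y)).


e^-1.7740 = 0.1697
cos(-40°) = 0.766
sin(-40°) = -0.6428
Real = 0.1697*0.766 = 0.1300
Imag = 0.1697*(-0.6428) = -0.1091

0.1300 - 0.1091i


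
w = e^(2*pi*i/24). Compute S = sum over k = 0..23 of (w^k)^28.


The roots are w_k = w^k with w = e^(2*pi*i/24), and (w^k)^28 = (w^28)^k.
So S = 1 + u + u^2 + ... + u^(23) with u = w^28.
28 = 1*24 + 4, so 28 is not a multiple of 24: u = (w^24)^1 * w^4 = w^4 ≠ 1 (w is a primitive 24th root), while u^24 = (w^24)^28 = 1.
Geometric series: S = (1 - u^24)/(1 - u) = (1 - 1)/(1 - u) = 0

S = 0


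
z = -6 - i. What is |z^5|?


|z| = sqrt(36+1) = sqrt(37) = 6.0828
|z^5| = |z|^5 = (sqrt(37))^5 = 37^2 * sqrt(37) = 1369*sqrt(37)

|z^5| = 1369*sqrt(37) ≈ 8327.3019


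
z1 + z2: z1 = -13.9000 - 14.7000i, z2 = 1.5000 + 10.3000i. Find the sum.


Real: -13.9 + 1.5 = -12.4
Imag: -14.7 + 10.3 = -4.4

-12.4000 - 4.4000i


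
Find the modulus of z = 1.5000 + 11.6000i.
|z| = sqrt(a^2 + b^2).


|z| = sqrt(1.5^2 + 11.6^2) = sqrt(2.25 + 134.56) = sqrt(136.81) = 11.6966

|z| = 11.6966


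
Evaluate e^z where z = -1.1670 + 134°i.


e^-1.1670 = 0.3113
cos(134°) = -0.69466
sin(134°) = 0.7193
Real = 0.3113*(-0.69466) = -0.2162
Imag = 0.3113*0.7193 = 0.2239

-0.2162 + 0.2239i


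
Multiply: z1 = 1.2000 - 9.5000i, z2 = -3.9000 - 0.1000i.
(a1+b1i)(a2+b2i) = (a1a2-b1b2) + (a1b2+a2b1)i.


Real = 1.2*(-3.9) - (-9.5)*(-0.1) = -4.68 - 0.95 = -5.63
Imag = 1.2*(-0.1) - (3.9)*(-9.5) = -0.12 + 37.05 = 36.93

-5.6300 + 36.9300i


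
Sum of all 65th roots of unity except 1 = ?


With w = e^(2*pi*i/65), all 65 of the 65th roots of unity w^0 = 1, w, ..., w^(64) sum to 0: 1 + w + ... + w^(64) = (1 - w^65)/(1 - w) = 0 since w^65 = 1, w ≠ 1.
Removing the root 1: w + w^2 + ... + w^(64) = 0 - 1 = -1

Sum = -1


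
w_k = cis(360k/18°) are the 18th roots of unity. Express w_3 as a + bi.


Angle = 360*3/18 = 60°
a = cos(60°) = 0.5000
b = sin(60°) = 0.8660

0.5000 + 0.8660i


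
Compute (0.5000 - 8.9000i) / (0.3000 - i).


Conjugate of z2 = 0.3000 + i
Numerator: (0.5000 - 8.9000i)(0.3000 + i) = 9.0500 - 2.1700i
Denominator: 0.3^2 + (-1)^2 = 1.09
Result = (9.0500 - 2.1700i)/1.09

8.3028 - 1.9908i


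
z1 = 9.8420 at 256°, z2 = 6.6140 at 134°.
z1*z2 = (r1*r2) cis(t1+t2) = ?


r = 9.8420 * 6.6140 = 65.0950
theta = 256° + 134° = 390° = 30° (mod 360)

65.0950 cis(30°)


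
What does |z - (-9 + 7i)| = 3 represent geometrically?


|z - z0| = r is a circle with center z0 and radius r.
Center = (-9, 7), radius = 3

Circle with center (-9, 7) and radius 3


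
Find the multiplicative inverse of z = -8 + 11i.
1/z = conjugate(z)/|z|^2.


|z|^2 = 64+121 = 185
1/z = (-8 - 11i)/185

1/z = -0.0432 - 0.0595i


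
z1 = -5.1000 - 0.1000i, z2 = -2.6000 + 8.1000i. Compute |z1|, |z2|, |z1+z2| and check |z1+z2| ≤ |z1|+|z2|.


|z1| = sqrt((-5.1)^2 + (-0.1)^2) = sqrt(26.02) = 5.1010
|z2| = sqrt((-2.6)^2 + 8.1^2) = sqrt(72.37) = 8.5071
z1+z2 = -7.7000 + 8.0000i
|z1+z2| = sqrt(123.29) = 11.1036
|z1|+|z2| = 5.1010 + 8.5071 = 13.6081

|z1+z2| = 11.1036 ≤ |z1|+|z2| = 13.6081 (verified)


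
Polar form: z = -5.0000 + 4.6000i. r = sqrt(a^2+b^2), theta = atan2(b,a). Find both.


r = sqrt(25+21.16) = sqrt(46.16) = 6.7941
theta = atan2(4.6, -5) = 137.3859 degrees

r = 6.7941, theta = 137.3859 degrees


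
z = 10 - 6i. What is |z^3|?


|z| = sqrt(100+36) = sqrt(136) = 11.6619
|z^3| = |z|^3 = (sqrt(136))^3 = 136*sqrt(136)

|z^3| = 136*sqrt(136) ≈ 1586.0189


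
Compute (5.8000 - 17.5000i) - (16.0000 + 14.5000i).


Real: 5.8 - 16 = -10.2
Imag: -17.5 - 14.5 = -32

-10.2000 - 32.0000i


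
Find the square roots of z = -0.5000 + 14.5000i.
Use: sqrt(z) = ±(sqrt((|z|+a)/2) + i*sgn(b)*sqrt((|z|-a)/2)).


|z| = sqrt(0.25+210.25) = 14.5086
sqrt((|z|+a)/2) = sqrt((14.5086+(-0.5))/2) = sqrt(7.0043) = 2.6466
sqrt((|z|-a)/2) = sqrt((14.5086-(-0.5))/2) = sqrt(7.5043) = 2.7394

±(2.6466 + 2.7394i) i.e. 2.6466 + 2.7394i and -2.6466 - 2.7394i


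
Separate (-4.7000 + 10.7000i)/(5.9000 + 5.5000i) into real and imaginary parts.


Multiply by conjugate: (-4.7000 + 10.7000i)(5.9000 - 5.5000i) / (5.9^2 + 5.5^2)
Numerator real = -4.7*5.9 + 10.7*5.5 = 31.12
Numerator imag = 10.7*5.9 - (-4.7)*5.5 = 88.98
Denominator = 65.06
Re(z) = 31.12/65.06 = 0.4783
Im(z) = 88.98/65.06 = 1.3677

Re(z) = 0.4783, Im(z) = 1.3677


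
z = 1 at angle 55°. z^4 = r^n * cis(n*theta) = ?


r^4 = 1^4 = 1
n*theta = 4*55° = 220° = 220° (mod 360)
a = 1*cos(220°) = -0.7660
b = 1*sin(220°) = -0.6428

1 cis(220°) = -0.7660 - 0.6428i


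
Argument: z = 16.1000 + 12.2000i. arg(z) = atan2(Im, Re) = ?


Re = 16.1, Im = 12.2
arg = atan2(12.2, 16.1) = 37.1535 degrees

arg(z) = 37.1535 degrees


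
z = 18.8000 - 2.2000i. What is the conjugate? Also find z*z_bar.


z_bar = 18.8000 + 2.2000i
z*z_bar = 18.8^2 + (-2.2)^2 = 353.44 + 4.84 = 358.28

z_bar = 18.8000 + 2.2000i, z*z_bar = 358.28


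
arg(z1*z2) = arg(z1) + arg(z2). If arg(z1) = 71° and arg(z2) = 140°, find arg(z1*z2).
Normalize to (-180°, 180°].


arg(z1*z2) = 71° + 140° = 211°
Normalized to (-180°, 180°]: -149°

-149°


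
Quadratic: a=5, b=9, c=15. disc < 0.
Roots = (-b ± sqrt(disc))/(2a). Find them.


disc = 9^2 - 4*5*15 = 81 - 300 = -219
sqrt(|disc|) = sqrt(219) = 14.7986
Real part = -9/(2*5) = -0.9000
Imag part = 14.7986/(2*5) = 1.4799

-0.9000 ± 1.4799i


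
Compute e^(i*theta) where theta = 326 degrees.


cos(326°) = 0.8290
sin(326°) = -0.5592

e^(i*326°) = 0.8290 - 0.5592i


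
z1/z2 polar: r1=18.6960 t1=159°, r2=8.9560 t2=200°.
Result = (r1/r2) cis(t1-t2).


r = 18.6960 / 8.9560 = 2.0875
theta = 159° - 200° = -41° = 319° (mod 360)

2.0875 cis(319°)


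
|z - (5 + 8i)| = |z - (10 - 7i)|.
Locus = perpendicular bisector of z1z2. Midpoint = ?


Equal distances means the locus is the perpendicular bisector of z1 and z2.
Midpoint = ((5+10)/2, (8+(-7))/2) = (7.5000, 0.5000)

Perpendicular bisector through (7.5000, 0.5000)


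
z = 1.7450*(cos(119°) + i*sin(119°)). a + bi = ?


a = 1.7450*cos(119°) = 1.7450*(-0.4848) = -0.8460
b = 1.7450*sin(119°) = 1.7450*0.8746 = 1.5262

-0.8460 + 1.5262i


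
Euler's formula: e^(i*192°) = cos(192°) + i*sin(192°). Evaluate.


cos(192°) = -0.9781
sin(192°) = -0.2079

e^(i*192°) = -0.9781 - 0.2079i


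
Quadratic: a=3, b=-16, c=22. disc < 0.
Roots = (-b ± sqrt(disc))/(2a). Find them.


disc = (-16)^2 - 4*3*22 = 256 - 264 = -8
sqrt(|disc|) = sqrt(8) = 2.8284
Real part = 16/(2*3) = 2.6667
Imag part = 2.8284/(2*3) = 0.4714

2.6667 ± 0.4714i


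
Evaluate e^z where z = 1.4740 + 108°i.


e^1.4740 = 4.36667
cos(108°) = -0.30902
sin(108°) = 0.9510565
Real = 4.36667*(-0.30902) = -1.3494
Imag = 4.36667*0.9510565 = 4.1529

-1.3494 + 4.1529i


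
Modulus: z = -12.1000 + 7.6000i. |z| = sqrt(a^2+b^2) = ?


|z| = sqrt((-12.1)^2 + 7.6^2) = sqrt(146.41 + 57.76) = sqrt(204.17) = 14.2888

|z| = 14.2888


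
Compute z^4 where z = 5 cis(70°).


r^4 = 5^4 = 625
n*theta = 4*70° = 280° = 280° (mod 360)
a = 625*cos(280°) = 108.5301
b = 625*sin(280°) = -615.5048

625 cis(280°) = 108.5301 - 615.5048i


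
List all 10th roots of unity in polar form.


The 10th roots of unity are cis(360k/10°) for k=0..9
Angle step = 360/10 = 36°
Primitive root: cis(36°)
Primitive root = 0.8090 + 0.5878i

10 roots at angles: 0°, 36°, 72°, 108°, 144°, 180°, 216°, 252°, 288°, 324°


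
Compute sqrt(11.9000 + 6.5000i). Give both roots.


|z| = sqrt(141.61+42.25) = 13.5595
sqrt((|z|+a)/2) = sqrt((13.5595+11.9)/2) = sqrt(12.7297) = 3.5679
sqrt((|z|-a)/2) = sqrt((13.5595-11.9)/2) = sqrt(0.8297) = 0.9109

±(3.5679 + 0.9109i) i.e. 3.5679 + 0.9109i and -3.5679 - 0.9109i


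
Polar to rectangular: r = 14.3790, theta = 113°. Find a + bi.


a = 14.3790*cos(113°) = 14.3790*(-0.39073) = -5.6183
b = 14.3790*sin(113°) = 14.3790*0.9205 = 13.2359

-5.6183 + 13.2359i


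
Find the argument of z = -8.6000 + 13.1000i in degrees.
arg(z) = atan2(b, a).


Re = -8.6, Im = 13.1
arg = atan2(13.1, -8.6) = 123.2844 degrees

arg(z) = 123.2844 degrees


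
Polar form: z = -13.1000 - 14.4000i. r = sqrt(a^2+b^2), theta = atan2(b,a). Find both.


r = sqrt(171.61+207.36) = sqrt(378.97) = 19.4672
theta = atan2(-14.4, -13.1) = -132.2935 degrees

r = 19.4672, theta = -132.2935 degrees


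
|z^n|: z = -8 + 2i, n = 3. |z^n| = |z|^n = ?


|z| = sqrt(64+4) = sqrt(68) = 8.2462
|z^3| = |z|^3 = (sqrt(68))^3 = 68*sqrt(68)

|z^3| = 68*sqrt(68) ≈ 560.7424


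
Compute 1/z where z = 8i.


|z|^2 = 0+64 = 64
1/z = (0 - 8i)/64

1/z = 0 - 0.1250i


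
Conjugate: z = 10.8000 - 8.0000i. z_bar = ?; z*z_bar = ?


z_bar = 10.8000 + 8.0000i
z*z_bar = 10.8^2 + (-8)^2 = 116.64 + 64 = 180.64

z_bar = 10.8000 + 8.0000i, z*z_bar = 180.64


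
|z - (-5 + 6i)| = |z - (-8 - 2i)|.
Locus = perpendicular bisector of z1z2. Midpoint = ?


Equal distances means the locus is the perpendicular bisector of z1 and z2.
Midpoint = ((-5+(-8))/2, (6+(-2))/2) = (-6.5000, 2.0000)

Perpendicular bisector through (-6.5000, 2.0000)


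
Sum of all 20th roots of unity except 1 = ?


With w = e^(2*pi*i/20), all 20 of the 20th roots of unity w^0 = 1, w, ..., w^(19) sum to 0: 1 + w + ... + w^(19) = (1 - w^20)/(1 - w) = 0 since w^20 = 1, w ≠ 1.
Removing the root 1: w + w^2 + ... + w^(19) = 0 - 1 = -1

Sum = -1


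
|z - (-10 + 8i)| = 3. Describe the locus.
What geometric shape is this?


|z - z0| = r is a circle with center z0 and radius r.
Center = (-10, 8), radius = 3

Circle with center (-10, 8) and radius 3


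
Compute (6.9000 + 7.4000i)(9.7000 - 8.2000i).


Real = 6.9*9.7 - 7.4*(-8.2) = 66.93 - (-60.68) = 127.61
Imag = 6.9*(-8.2) + 9.7*7.4 = -56.58 + 71.78 = 15.2

127.6100 + 15.2000i


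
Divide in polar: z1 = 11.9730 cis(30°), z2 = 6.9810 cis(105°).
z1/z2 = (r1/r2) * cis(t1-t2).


r = 11.9730 / 6.9810 = 1.7151
theta = 30° - 105° = -75° = 285° (mod 360)

1.7151 cis(285°)


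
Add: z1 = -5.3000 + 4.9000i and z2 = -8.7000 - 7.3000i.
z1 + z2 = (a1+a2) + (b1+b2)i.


Real: -5.3 - 8.7 = -14
Imag: 4.9 - 7.3 = -2.4

-14.0000 - 2.4000i


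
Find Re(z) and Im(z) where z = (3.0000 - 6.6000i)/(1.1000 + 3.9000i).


Multiply by conjugate: (3.0000 - 6.6000i)(1.1000 - 3.9000i) / (1.1^2 + 3.9^2)
Numerator real = 3*1.1 - (6.6)*3.9 = -22.44
Numerator imag = -6.6*1.1 - 3*3.9 = -18.96
Denominator = 16.42
Re(z) = -22.44/16.42 = -1.3666
Im(z) = -18.96/16.42 = -1.1547

Re(z) = -1.3666, Im(z) = -1.1547


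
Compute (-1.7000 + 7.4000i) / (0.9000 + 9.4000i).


Conjugate of z2 = 0.9000 - 9.4000i
Numerator: (-1.7000 + 7.4000i)(0.9000 - 9.4000i) = 68.0300 + 22.6400i
Denominator: 0.9^2 + 9.4^2 = 89.17
Result = (68.0300 + 22.6400i)/89.17

0.7629 + 0.2539i


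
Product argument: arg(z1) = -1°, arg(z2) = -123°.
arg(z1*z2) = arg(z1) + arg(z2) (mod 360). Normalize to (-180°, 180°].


arg(z1*z2) = -1° - 123° = -124°
Normalized to (-180°, 180°]: -124°

-124°


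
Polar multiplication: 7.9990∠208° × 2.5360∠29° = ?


r = 7.9990 * 2.5360 = 20.2855
theta = 208° + 29° = 237° = 237° (mod 360)

20.2855 cis(237°)


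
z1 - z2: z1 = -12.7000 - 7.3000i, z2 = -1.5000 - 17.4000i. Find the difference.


Real: -12.7 + 1.5 = -11.2
Imag: -7.3 + 17.4 = 10.1

-11.2000 + 10.1000i


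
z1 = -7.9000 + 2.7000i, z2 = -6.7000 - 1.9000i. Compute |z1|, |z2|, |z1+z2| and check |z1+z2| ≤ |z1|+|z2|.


|z1| = sqrt((-7.9)^2 + 2.7^2) = sqrt(69.7) = 8.3487
|z2| = sqrt((-6.7)^2 + (-1.9)^2) = sqrt(48.5) = 6.9642
z1+z2 = -14.6000 + 0.8000i
|z1+z2| = sqrt(213.8) = 14.6219
|z1|+|z2| = 8.3487 + 6.9642 = 15.3129

|z1+z2| = 14.6219 ≤ |z1|+|z2| = 15.3129 (verified)


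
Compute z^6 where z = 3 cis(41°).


r^6 = 3^6 = 729
n*theta = 6*41° = 246° = 246° (mod 360)
a = 729*cos(246°) = -296.5110
b = 729*sin(246°) = -665.9746

729 cis(246°) = -296.5110 - 665.9746i


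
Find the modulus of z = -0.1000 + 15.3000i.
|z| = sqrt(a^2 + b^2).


|z| = sqrt((-0.1)^2 + 15.3^2) = sqrt(0.01 + 234.09) = sqrt(234.1) = 15.3003

|z| = 15.3003


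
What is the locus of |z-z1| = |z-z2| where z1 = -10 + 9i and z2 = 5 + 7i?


Equal distances means the locus is the perpendicular bisector of z1 and z2.
Midpoint = ((-10+5)/2, (9+7)/2) = (-2.5000, 8.0000)

Perpendicular bisector through (-2.5000, 8.0000)


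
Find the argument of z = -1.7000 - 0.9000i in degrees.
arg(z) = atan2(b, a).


Re = -1.7, Im = -0.9
arg = atan2(-0.9, -1.7) = -152.1027 degrees

arg(z) = -152.1027 degrees


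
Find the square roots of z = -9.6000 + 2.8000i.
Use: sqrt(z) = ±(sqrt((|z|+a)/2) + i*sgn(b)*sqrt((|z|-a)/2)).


|z| = sqrt(92.16+7.84) = 10.0000
sqrt((|z|+a)/2) = sqrt((10.0000+(-9.6))/2) = sqrt(0.2000) = 0.4472
sqrt((|z|-a)/2) = sqrt((10.0000-(-9.6))/2) = sqrt(9.8000) = 3.1305

±(0.4472 + 3.1305i) i.e. 0.4472 + 3.1305i and -0.4472 - 3.1305i


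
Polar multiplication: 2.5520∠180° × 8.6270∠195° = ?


r = 2.5520 * 8.6270 = 22.0161
theta = 180° + 195° = 375° = 15° (mod 360)

22.0161 cis(15°)


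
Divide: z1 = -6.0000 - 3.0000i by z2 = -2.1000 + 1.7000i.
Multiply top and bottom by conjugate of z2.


Conjugate of z2 = -2.1000 - 1.7000i
Numerator: (-6.0000 - 3.0000i)(-2.1000 - 1.7000i) = 7.5000 + 16.5000i
Denominator: (-2.1)^2 + 1.7^2 = 7.3
Result = (7.5000 + 16.5000i)/7.3

1.0274 + 2.2603i


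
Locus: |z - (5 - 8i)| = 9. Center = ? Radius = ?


|z - z0| = r is a circle with center z0 and radius r.
Center = (5, -8), radius = 9

Circle with center (5, -8) and radius 9


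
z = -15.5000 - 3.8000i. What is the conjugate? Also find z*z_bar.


z_bar = -15.5000 + 3.8000i
z*z_bar = (-15.5)^2 + (-3.8)^2 = 240.25 + 14.44 = 254.69

z_bar = -15.5000 + 3.8000i, z*z_bar = 254.69


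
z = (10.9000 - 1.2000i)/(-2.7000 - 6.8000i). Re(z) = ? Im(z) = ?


Multiply by conjugate: (10.9000 - 1.2000i)(-2.7000 + 6.8000i) / ((-2.7)^2 + (-6.8)^2)
Numerator real = 10.9*(-2.7) - (1.2)*(-6.8) = -21.27
Numerator imag = -1.2*(-2.7) - 10.9*(-6.8) = 77.36
Denominator = 53.53
Re(z) = -21.27/53.53 = -0.3973
Im(z) = 77.36/53.53 = 1.4452

Re(z) = -0.3973, Im(z) = 1.4452


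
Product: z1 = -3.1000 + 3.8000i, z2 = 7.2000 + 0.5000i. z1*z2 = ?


Real = -3.1*7.2 - 3.8*0.5 = -22.32 - 1.9 = -24.22
Imag = -3.1*0.5 + 7.2*3.8 = -1.55 + 27.36 = 25.81

-24.2200 + 25.8100i
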